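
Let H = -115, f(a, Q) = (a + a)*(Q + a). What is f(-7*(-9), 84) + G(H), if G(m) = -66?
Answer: 18456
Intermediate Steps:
f(a, Q) = 2*a*(Q + a) (f(a, Q) = (2*a)*(Q + a) = 2*a*(Q + a))
f(-7*(-9), 84) + G(H) = 2*(-7*(-9))*(84 - 7*(-9)) - 66 = 2*63*(84 + 63) - 66 = 2*63*147 - 66 = 18522 - 66 = 18456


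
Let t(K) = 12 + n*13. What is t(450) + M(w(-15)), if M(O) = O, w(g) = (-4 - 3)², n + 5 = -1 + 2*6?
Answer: 139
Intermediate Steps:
n = 6 (n = -5 + (-1 + 2*6) = -5 + (-1 + 12) = -5 + 11 = 6)
w(g) = 49 (w(g) = (-7)² = 49)
t(K) = 90 (t(K) = 12 + 6*13 = 12 + 78 = 90)
t(450) + M(w(-15)) = 90 + 49 = 139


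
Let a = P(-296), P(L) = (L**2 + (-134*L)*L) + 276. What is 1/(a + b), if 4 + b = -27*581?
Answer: -1/11668343 ≈ -8.5702e-8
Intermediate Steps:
P(L) = 276 - 133*L**2 (P(L) = (L**2 - 134*L**2) + 276 = -133*L**2 + 276 = 276 - 133*L**2)
a = -11652652 (a = 276 - 133*(-296)**2 = 276 - 133*87616 = 276 - 11652928 = -11652652)
b = -15691 (b = -4 - 27*581 = -4 - 15687 = -15691)
1/(a + b) = 1/(-11652652 - 15691) = 1/(-11668343) = -1/11668343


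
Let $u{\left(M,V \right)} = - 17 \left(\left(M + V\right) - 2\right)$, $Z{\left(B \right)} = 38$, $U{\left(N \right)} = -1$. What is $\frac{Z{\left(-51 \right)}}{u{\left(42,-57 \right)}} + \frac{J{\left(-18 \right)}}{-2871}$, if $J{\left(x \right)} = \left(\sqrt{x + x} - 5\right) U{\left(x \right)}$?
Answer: $\frac{107653}{829719} + \frac{2 i}{957} \approx 0.12975 + 0.0020899 i$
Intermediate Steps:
$J{\left(x \right)} = 5 - \sqrt{2} \sqrt{x}$ ($J{\left(x \right)} = \left(\sqrt{x + x} - 5\right) \left(-1\right) = \left(\sqrt{2 x} - 5\right) \left(-1\right) = \left(\sqrt{2} \sqrt{x} - 5\right) \left(-1\right) = \left(-5 + \sqrt{2} \sqrt{x}\right) \left(-1\right) = 5 - \sqrt{2} \sqrt{x}$)
$u{\left(M,V \right)} = 34 - 17 M - 17 V$ ($u{\left(M,V \right)} = - 17 \left(-2 + M + V\right) = 34 - 17 M - 17 V$)
$\frac{Z{\left(-51 \right)}}{u{\left(42,-57 \right)}} + \frac{J{\left(-18 \right)}}{-2871} = \frac{38}{34 - 714 - -969} + \frac{5 - \sqrt{2} \sqrt{-18}}{-2871} = \frac{38}{34 - 714 + 969} + \left(5 - \sqrt{2} \cdot 3 i \sqrt{2}\right) \left(- \frac{1}{2871}\right) = \frac{38}{289} + \left(5 - 6 i\right) \left(- \frac{1}{2871}\right) = 38 \cdot \frac{1}{289} - \left(\frac{5}{2871} - \frac{2 i}{957}\right) = \frac{38}{289} - \left(\frac{5}{2871} - \frac{2 i}{957}\right) = \frac{107653}{829719} + \frac{2 i}{957}$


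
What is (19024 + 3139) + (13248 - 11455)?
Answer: 23956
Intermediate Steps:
(19024 + 3139) + (13248 - 11455) = 22163 + 1793 = 23956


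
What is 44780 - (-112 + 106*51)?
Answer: 39486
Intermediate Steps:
44780 - (-112 + 106*51) = 44780 - (-112 + 5406) = 44780 - 1*5294 = 44780 - 5294 = 39486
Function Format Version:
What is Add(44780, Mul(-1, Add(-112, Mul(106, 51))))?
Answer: 39486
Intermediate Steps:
Add(44780, Mul(-1, Add(-112, Mul(106, 51)))) = Add(44780, Mul(-1, Add(-112, 5406))) = Add(44780, Mul(-1, 5294)) = Add(44780, -5294) = 39486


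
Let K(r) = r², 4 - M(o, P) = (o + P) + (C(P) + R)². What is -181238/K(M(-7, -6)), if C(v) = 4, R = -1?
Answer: -90619/32 ≈ -2831.8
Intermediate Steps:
M(o, P) = -5 - P - o (M(o, P) = 4 - ((o + P) + (4 - 1)²) = 4 - ((P + o) + 3²) = 4 - ((P + o) + 9) = 4 - (9 + P + o) = 4 + (-9 - P - o) = -5 - P - o)
-181238/K(M(-7, -6)) = -181238/(-5 - 1*(-6) - 1*(-7))² = -181238/(-5 + 6 + 7)² = -181238/(8²) = -181238/64 = -181238*1/64 = -90619/32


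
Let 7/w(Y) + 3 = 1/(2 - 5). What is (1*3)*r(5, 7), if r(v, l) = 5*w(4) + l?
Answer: -21/2 ≈ -10.500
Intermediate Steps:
w(Y) = -21/10 (w(Y) = 7/(-3 + 1/(2 - 5)) = 7/(-3 + 1/(-3)) = 7/(-3 - ⅓) = 7/(-10/3) = 7*(-3/10) = -21/10)
r(v, l) = -21/2 + l (r(v, l) = 5*(-21/10) + l = -21/2 + l)
(1*3)*r(5, 7) = (1*3)*(-21/2 + 7) = 3*(-7/2) = -21/2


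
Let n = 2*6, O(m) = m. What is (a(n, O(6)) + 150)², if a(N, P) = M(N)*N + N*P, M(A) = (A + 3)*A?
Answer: 5673924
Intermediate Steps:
M(A) = A*(3 + A) (M(A) = (3 + A)*A = A*(3 + A))
n = 12
a(N, P) = N*P + N²*(3 + N) (a(N, P) = (N*(3 + N))*N + N*P = N²*(3 + N) + N*P = N*P + N²*(3 + N))
(a(n, O(6)) + 150)² = (12*(6 + 12*(3 + 12)) + 150)² = (12*(6 + 12*15) + 150)² = (12*(6 + 180) + 150)² = (12*186 + 150)² = (2232 + 150)² = 2382² = 5673924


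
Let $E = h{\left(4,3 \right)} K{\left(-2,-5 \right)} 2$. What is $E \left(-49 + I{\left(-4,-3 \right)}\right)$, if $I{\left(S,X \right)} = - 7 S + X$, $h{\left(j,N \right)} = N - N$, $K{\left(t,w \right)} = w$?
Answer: $0$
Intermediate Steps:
$h{\left(j,N \right)} = 0$
$I{\left(S,X \right)} = X - 7 S$
$E = 0$ ($E = 0 \left(-5\right) 2 = 0 \cdot 2 = 0$)
$E \left(-49 + I{\left(-4,-3 \right)}\right) = 0 \left(-49 - -25\right) = 0 \left(-49 + \left(-3 + 28\right)\right) = 0 \left(-49 + 25\right) = 0 \left(-24\right) = 0$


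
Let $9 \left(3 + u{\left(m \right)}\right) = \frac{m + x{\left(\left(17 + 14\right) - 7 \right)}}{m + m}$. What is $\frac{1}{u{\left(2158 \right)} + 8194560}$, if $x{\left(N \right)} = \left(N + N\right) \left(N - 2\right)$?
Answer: $\frac{19422}{159154687661} \approx 1.2203 \cdot 10^{-7}$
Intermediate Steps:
$x{\left(N \right)} = 2 N \left(-2 + N\right)$
$u{\left(m \right)} = -3 + \frac{1056 + m}{18 m}$ ($u{\left(m \right)} = -3 + \frac{\left(m + 2 \left(\left(17 + 14\right) - 7\right) \left(-2 + \left(\left(17 + 14\right) - 7\right)\right)\right) \frac{1}{m + m}}{9} = -3 + \frac{\left(m + 2 \left(31 - 7\right) \left(-2 + \left(31 - 7\right)\right)\right) \frac{1}{2 m}}{9} = -3 + \frac{\left(m + 2 \cdot 24 \left(-2 + 24\right)\right) \frac{1}{2 m}}{9} = -3 + \frac{\left(m + 2 \cdot 24 \cdot 22\right) \frac{1}{2 m}}{9} = -3 + \frac{\left(m + 1056\right) \frac{1}{2 m}}{9} = -3 + \frac{\left(1056 + m\right) \frac{1}{2 m}}{9} = -3 + \frac{\frac{1}{2} \frac{1}{m} \left(1056 + m\right)}{9} = -3 + \frac{1056 + m}{18 m}$)
$\frac{1}{u{\left(2158 \right)} + 8194560} = \frac{1}{\frac{1056 - 114374}{18 \cdot 2158} + 8194560} = \frac{1}{\frac{1}{18} \cdot \frac{1}{2158} \left(1056 - 114374\right) + 8194560} = \frac{1}{\frac{1}{18} \cdot \frac{1}{2158} \left(-113318\right) + 8194560} = \frac{1}{- \frac{56659}{19422} + 8194560} = \frac{1}{\frac{159154687661}{19422}} = \frac{19422}{159154687661}$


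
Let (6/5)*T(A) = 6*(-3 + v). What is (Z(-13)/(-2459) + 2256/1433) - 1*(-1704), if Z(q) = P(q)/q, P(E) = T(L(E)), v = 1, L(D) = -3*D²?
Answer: 78130146766/45808711 ≈ 1705.6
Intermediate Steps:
T(A) = -10 (T(A) = 5*(6*(-3 + 1))/6 = 5*(6*(-2))/6 = (⅚)*(-12) = -10)
P(E) = -10
Z(q) = -10/q
(Z(-13)/(-2459) + 2256/1433) - 1*(-1704) = (-10/(-13)/(-2459) + 2256/1433) - 1*(-1704) = (-10*(-1/13)*(-1/2459) + 2256*(1/1433)) + 1704 = ((10/13)*(-1/2459) + 2256/1433) + 1704 = (-10/31967 + 2256/1433) + 1704 = 72103222/45808711 + 1704 = 78130146766/45808711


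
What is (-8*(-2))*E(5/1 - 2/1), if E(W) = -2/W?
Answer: -32/3 ≈ -10.667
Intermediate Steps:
(-8*(-2))*E(5/1 - 2/1) = (-8*(-2))*(-2/(5/1 - 2/1)) = 16*(-2/(5*1 - 2*1)) = 16*(-2/(5 - 2)) = 16*(-2/3) = 16*(-2*⅓) = 16*(-⅔) = -32/3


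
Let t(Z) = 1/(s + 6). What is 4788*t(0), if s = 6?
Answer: 399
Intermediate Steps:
t(Z) = 1/12 (t(Z) = 1/(6 + 6) = 1/12)
4788*t(0) = 4788*(1/12) = 399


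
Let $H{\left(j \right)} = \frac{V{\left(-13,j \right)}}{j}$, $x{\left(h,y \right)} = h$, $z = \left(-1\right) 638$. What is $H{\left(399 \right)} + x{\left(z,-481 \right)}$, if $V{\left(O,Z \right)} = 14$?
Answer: $- \frac{36364}{57} \approx -637.96$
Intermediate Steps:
$z = -638$
$H{\left(j \right)} = \frac{14}{j}$
$H{\left(399 \right)} + x{\left(z,-481 \right)} = \frac{14}{399} - 638 = 14 \cdot \frac{1}{399} - 638 = \frac{2}{57} - 638 = - \frac{36364}{57}$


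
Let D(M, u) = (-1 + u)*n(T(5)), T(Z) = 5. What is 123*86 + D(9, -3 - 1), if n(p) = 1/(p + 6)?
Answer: 116353/11 ≈ 10578.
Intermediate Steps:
n(p) = 1/(6 + p)
D(M, u) = -1/11 + u/11 (D(M, u) = (-1 + u)/(6 + 5) = (-1 + u)/11 = (-1 + u)*(1/11) = -1/11 + u/11)
123*86 + D(9, -3 - 1) = 123*86 + (-1/11 + (-3 - 1)/11) = 10578 + (-1/11 + (1/11)*(-4)) = 10578 + (-1/11 - 4/11) = 10578 - 5/11 = 116353/11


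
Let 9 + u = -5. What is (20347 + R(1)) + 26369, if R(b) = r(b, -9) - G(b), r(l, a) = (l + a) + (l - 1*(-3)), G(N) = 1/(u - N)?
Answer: 700681/15 ≈ 46712.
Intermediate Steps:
u = -14 (u = -9 - 5 = -14)
G(N) = 1/(-14 - N)
r(l, a) = 3 + a + 2*l (r(l, a) = (a + l) + (l + 3) = (a + l) + (3 + l) = 3 + a + 2*l)
R(b) = -6 + 1/(14 + b) + 2*b (R(b) = (3 - 9 + 2*b) - (-1)/(14 + b) = (-6 + 2*b) + 1/(14 + b) = -6 + 1/(14 + b) + 2*b)
(20347 + R(1)) + 26369 = (20347 + (1 + 2*(-3 + 1)*(14 + 1))/(14 + 1)) + 26369 = (20347 + (1 + 2*(-2)*15)/15) + 26369 = (20347 + (1 - 60)/15) + 26369 = (20347 + (1/15)*(-59)) + 26369 = (20347 - 59/15) + 26369 = 305146/15 + 26369 = 700681/15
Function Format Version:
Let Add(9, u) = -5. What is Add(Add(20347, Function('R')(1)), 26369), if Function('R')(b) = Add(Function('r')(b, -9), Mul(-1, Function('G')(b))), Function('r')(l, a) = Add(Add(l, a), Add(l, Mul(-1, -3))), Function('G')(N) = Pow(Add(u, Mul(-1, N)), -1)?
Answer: Rational(700681, 15) ≈ 46712.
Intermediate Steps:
u = -14 (u = Add(-9, -5) = -14)
Function('G')(N) = Pow(Add(-14, Mul(-1, N)), -1)
Function('r')(l, a) = Add(3, a, Mul(2, l)) (Function('r')(l, a) = Add(Add(a, l), Add(l, 3)) = Add(Add(a, l), Add(3, l)) = Add(3, a, Mul(2, l)))
Function('R')(b) = Add(-6, Pow(Add(14, b), -1), Mul(2, b)) (Function('R')(b) = Add(Add(3, -9, Mul(2, b)), Mul(-1, Mul(-1, Pow(Add(14, b), -1)))) = Add(Add(-6, Mul(2, b)), Pow(Add(14, b), -1)) = Add(-6, Pow(Add(14, b), -1), Mul(2, b)))
Add(Add(20347, Function('R')(1)), 26369) = Add(Add(20347, Mul(Pow(Add(14, 1), -1), Add(1, Mul(2, Add(-3, 1), Add(14, 1))))), 26369) = Add(Add(20347, Mul(Pow(15, -1), Add(1, Mul(2, -2, 15)))), 26369) = Add(Add(20347, Mul(Rational(1, 15), Add(1, -60))), 26369) = Add(Add(20347, Mul(Rational(1, 15), -59)), 26369) = Add(Add(20347, Rational(-59, 15)), 26369) = Add(Rational(305146, 15), 26369) = Rational(700681, 15)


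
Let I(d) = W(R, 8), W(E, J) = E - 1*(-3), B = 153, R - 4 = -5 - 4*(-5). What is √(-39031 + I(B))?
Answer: I*√39009 ≈ 197.51*I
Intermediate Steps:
R = 19 (R = 4 + (-5 - 4*(-5)) = 4 + (-5 + 20) = 4 + 15 = 19)
W(E, J) = 3 + E (W(E, J) = E + 3 = 3 + E)
I(d) = 22 (I(d) = 3 + 19 = 22)
√(-39031 + I(B)) = √(-39031 + 22) = √(-39009) = I*√39009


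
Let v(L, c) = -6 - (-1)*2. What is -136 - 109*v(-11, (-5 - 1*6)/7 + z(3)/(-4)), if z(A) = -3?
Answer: 300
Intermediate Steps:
v(L, c) = -4 (v(L, c) = -6 - 1*(-2) = -6 + 2 = -4)
-136 - 109*v(-11, (-5 - 1*6)/7 + z(3)/(-4)) = -136 - 109*(-4) = -136 + 436 = 300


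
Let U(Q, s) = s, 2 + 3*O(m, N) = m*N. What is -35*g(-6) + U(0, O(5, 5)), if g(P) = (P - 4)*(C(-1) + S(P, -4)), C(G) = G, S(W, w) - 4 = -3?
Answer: 23/3 ≈ 7.6667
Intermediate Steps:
O(m, N) = -⅔ + N*m/3 (O(m, N) = -⅔ + (m*N)/3 = -⅔ + (N*m)/3 = -⅔ + N*m/3)
S(W, w) = 1 (S(W, w) = 4 - 3 = 1)
g(P) = 0 (g(P) = (P - 4)*(-1 + 1) = (-4 + P)*0 = 0)
-35*g(-6) + U(0, O(5, 5)) = -35*0 + (-⅔ + (⅓)*5*5) = 0 + (-⅔ + 25/3) = 0 + 23/3 = 23/3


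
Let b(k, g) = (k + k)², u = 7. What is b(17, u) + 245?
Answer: 1401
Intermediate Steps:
b(k, g) = 4*k² (b(k, g) = (2*k)² = 4*k²)
b(17, u) + 245 = 4*17² + 245 = 4*289 + 245 = 1156 + 245 = 1401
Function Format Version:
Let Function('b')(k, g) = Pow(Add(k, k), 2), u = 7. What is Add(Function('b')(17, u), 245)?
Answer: 1401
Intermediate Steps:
Function('b')(k, g) = Mul(4, Pow(k, 2)) (Function('b')(k, g) = Pow(Mul(2, k), 2) = Mul(4, Pow(k, 2)))
Add(Function('b')(17, u), 245) = Add(Mul(4, Pow(17, 2)), 245) = Add(Mul(4, 289), 245) = Add(1156, 245) = 1401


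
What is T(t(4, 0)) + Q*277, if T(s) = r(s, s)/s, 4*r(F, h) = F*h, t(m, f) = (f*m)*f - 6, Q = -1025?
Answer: -567853/2 ≈ -2.8393e+5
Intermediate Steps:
t(m, f) = -6 + m*f² (t(m, f) = m*f² - 6 = -6 + m*f²)
r(F, h) = F*h/4 (r(F, h) = (F*h)/4 = F*h/4)
T(s) = s/4 (T(s) = (s*s/4)/s = (s²/4)/s = s/4)
T(t(4, 0)) + Q*277 = (-6 + 4*0²)/4 - 1025*277 = (-6 + 4*0)/4 - 283925 = (-6 + 0)/4 - 283925 = (¼)*(-6) - 283925 = -3/2 - 283925 = -567853/2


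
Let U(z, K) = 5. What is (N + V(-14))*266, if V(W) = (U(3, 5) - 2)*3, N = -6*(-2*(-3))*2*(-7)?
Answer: 136458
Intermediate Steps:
N = 504 (N = -36*2*(-7) = -6*12*(-7) = -72*(-7) = 504)
V(W) = 9 (V(W) = (5 - 2)*3 = 3*3 = 9)
(N + V(-14))*266 = (504 + 9)*266 = 513*266 = 136458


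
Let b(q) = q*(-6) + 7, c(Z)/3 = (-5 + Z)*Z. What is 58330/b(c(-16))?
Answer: -58330/6041 ≈ -9.6557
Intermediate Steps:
c(Z) = 3*Z*(-5 + Z) (c(Z) = 3*((-5 + Z)*Z) = 3*(Z*(-5 + Z)) = 3*Z*(-5 + Z))
b(q) = 7 - 6*q (b(q) = -6*q + 7 = 7 - 6*q)
58330/b(c(-16)) = 58330/(7 - 18*(-16)*(-5 - 16)) = 58330/(7 - 18*(-16)*(-21)) = 58330/(7 - 6*1008) = 58330/(7 - 6048) = 58330/(-6041) = 58330*(-1/6041) = -58330/6041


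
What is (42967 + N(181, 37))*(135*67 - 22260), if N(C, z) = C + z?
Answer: -570689775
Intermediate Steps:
(42967 + N(181, 37))*(135*67 - 22260) = (42967 + (181 + 37))*(135*67 - 22260) = (42967 + 218)*(9045 - 22260) = 43185*(-13215) = -570689775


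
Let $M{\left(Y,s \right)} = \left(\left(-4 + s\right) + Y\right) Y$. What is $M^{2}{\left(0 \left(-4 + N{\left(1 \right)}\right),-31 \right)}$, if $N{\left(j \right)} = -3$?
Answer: $0$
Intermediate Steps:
$M{\left(Y,s \right)} = Y \left(-4 + Y + s\right)$ ($M{\left(Y,s \right)} = \left(-4 + Y + s\right) Y = Y \left(-4 + Y + s\right)$)
$M^{2}{\left(0 \left(-4 + N{\left(1 \right)}\right),-31 \right)} = \left(0 \left(-4 - 3\right) \left(-4 + 0 \left(-4 - 3\right) - 31\right)\right)^{2} = \left(0 \left(-7\right) \left(-4 + 0 \left(-7\right) - 31\right)\right)^{2} = \left(0 \left(-4 + 0 - 31\right)\right)^{2} = \left(0 \left(-35\right)\right)^{2} = 0^{2} = 0$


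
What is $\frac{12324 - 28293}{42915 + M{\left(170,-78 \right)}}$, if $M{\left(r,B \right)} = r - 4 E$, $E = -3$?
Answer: $- \frac{15969}{43097} \approx -0.37054$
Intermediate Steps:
$M{\left(r,B \right)} = 12 + r$ ($M{\left(r,B \right)} = r - -12 = r + 12 = 12 + r$)
$\frac{12324 - 28293}{42915 + M{\left(170,-78 \right)}} = \frac{12324 - 28293}{42915 + \left(12 + 170\right)} = - \frac{15969}{42915 + 182} = - \frac{15969}{43097}$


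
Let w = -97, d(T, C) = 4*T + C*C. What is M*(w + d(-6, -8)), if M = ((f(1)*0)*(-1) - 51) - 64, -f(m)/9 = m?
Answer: 6555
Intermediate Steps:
f(m) = -9*m
d(T, C) = C² + 4*T (d(T, C) = 4*T + C² = C² + 4*T)
M = -115 (M = ((-9*1*0)*(-1) - 51) - 64 = (-9*0*(-1) - 51) - 64 = (0*(-1) - 51) - 64 = (0 - 51) - 64 = -51 - 64 = -115)
M*(w + d(-6, -8)) = -115*(-97 + ((-8)² + 4*(-6))) = -115*(-97 + (64 - 24)) = -115*(-97 + 40) = -115*(-57) = 6555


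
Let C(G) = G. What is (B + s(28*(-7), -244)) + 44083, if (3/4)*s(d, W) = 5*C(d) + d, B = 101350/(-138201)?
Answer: 5875514165/138201 ≈ 42514.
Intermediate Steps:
B = -101350/138201 (B = 101350*(-1/138201) = -101350/138201 ≈ -0.73335)
s(d, W) = 8*d (s(d, W) = 4*(5*d + d)/3 = 4*(6*d)/3 = 8*d)
(B + s(28*(-7), -244)) + 44083 = (-101350/138201 + 8*(28*(-7))) + 44083 = (-101350/138201 + 8*(-196)) + 44083 = (-101350/138201 - 1568) + 44083 = -216800518/138201 + 44083 = 5875514165/138201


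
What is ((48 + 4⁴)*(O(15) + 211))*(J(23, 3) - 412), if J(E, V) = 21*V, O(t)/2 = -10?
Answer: -20264336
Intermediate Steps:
O(t) = -20 (O(t) = 2*(-10) = -20)
((48 + 4⁴)*(O(15) + 211))*(J(23, 3) - 412) = ((48 + 4⁴)*(-20 + 211))*(21*3 - 412) = ((48 + 256)*191)*(63 - 412) = (304*191)*(-349) = 58064*(-349) = -20264336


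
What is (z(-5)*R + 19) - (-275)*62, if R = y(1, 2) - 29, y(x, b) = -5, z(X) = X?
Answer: 17239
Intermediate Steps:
R = -34 (R = -5 - 29 = -34)
(z(-5)*R + 19) - (-275)*62 = (-5*(-34) + 19) - (-275)*62 = (170 + 19) - 1*(-17050) = 189 + 17050 = 17239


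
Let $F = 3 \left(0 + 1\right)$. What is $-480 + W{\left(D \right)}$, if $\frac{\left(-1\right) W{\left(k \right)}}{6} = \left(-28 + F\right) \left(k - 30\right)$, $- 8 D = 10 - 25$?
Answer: $- \frac{18795}{4} \approx -4698.8$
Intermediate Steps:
$F = 3$ ($F = 3 \cdot 1 = 3$)
$D = \frac{15}{8}$ ($D = - \frac{10 - 25}{8} = \left(- \frac{1}{8}\right) \left(-15\right) = \frac{15}{8} \approx 1.875$)
$W{\left(k \right)} = -4500 + 150 k$ ($W{\left(k \right)} = - 6 \left(-28 + 3\right) \left(k - 30\right) = - 6 \left(- 25 \left(-30 + k\right)\right) = - 6 \left(750 - 25 k\right) = -4500 + 150 k$)
$-480 + W{\left(D \right)} = -480 + \left(-4500 + 150 \cdot \frac{15}{8}\right) = -480 + \left(-4500 + \frac{1125}{4}\right) = -480 - \frac{16875}{4} = - \frac{18795}{4}$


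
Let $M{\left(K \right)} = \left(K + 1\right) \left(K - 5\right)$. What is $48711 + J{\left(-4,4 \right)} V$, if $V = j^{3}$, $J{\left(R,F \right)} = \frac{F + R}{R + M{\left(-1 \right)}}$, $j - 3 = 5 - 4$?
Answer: $48711$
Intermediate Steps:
$j = 4$ ($j = 3 + \left(5 - 4\right) = 3 + 1 = 4$)
$M{\left(K \right)} = \left(1 + K\right) \left(-5 + K\right)$
$J{\left(R,F \right)} = \frac{F + R}{R}$ ($J{\left(R,F \right)} = \frac{F + R}{R - \left(1 - 1\right)} = \frac{F + R}{R + \left(-5 + 1 + 4\right)} = \frac{F + R}{R + 0} = \frac{F + R}{R}$)
$V = 64$ ($V = 4^{3} = 64$)
$48711 + J{\left(-4,4 \right)} V = 48711 + \frac{4 - 4}{-4} \cdot 64 = 48711 + \left(- \frac{1}{4}\right) 0 \cdot 64 = 48711 + 0 \cdot 64 = 48711 + 0 = 48711$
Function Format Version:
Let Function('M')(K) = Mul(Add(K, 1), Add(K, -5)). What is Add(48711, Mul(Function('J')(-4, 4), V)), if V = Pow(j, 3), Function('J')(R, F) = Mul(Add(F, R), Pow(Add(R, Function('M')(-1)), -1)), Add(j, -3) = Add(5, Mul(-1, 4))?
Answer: 48711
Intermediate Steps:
j = 4 (j = Add(3, Add(5, Mul(-1, 4))) = Add(3, Add(5, -4)) = Add(3, 1) = 4)
Function('M')(K) = Mul(Add(1, K), Add(-5, K))
Function('J')(R, F) = Mul(Pow(R, -1), Add(F, R)) (Function('J')(R, F) = Mul(Add(F, R), Pow(Add(R, Add(-5, Pow(-1, 2), Mul(-4, -1))), -1)) = Mul(Add(F, R), Pow(Add(R, Add(-5, 1, 4)), -1)) = Mul(Add(F, R), Pow(Add(R, 0), -1)) = Mul(Add(F, R), Pow(R, -1)) = Mul(Pow(R, -1), Add(F, R)))
V = 64 (V = Pow(4, 3) = 64)
Add(48711, Mul(Function('J')(-4, 4), V)) = Add(48711, Mul(Mul(Pow(-4, -1), Add(4, -4)), 64)) = Add(48711, Mul(Mul(Rational(-1, 4), 0), 64)) = Add(48711, Mul(0, 64)) = Add(48711, 0) = 48711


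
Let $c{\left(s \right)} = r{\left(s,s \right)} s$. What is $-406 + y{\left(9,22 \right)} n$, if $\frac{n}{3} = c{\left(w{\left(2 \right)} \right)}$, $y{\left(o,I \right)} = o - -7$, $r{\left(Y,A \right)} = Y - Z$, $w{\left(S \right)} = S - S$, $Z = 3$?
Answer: $-406$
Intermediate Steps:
$w{\left(S \right)} = 0$
$r{\left(Y,A \right)} = -3 + Y$ ($r{\left(Y,A \right)} = Y - 3 = -3 + Y$)
$c{\left(s \right)} = s \left(-3 + s\right)$ ($c{\left(s \right)} = \left(-3 + s\right) s = s \left(-3 + s\right)$)
$y{\left(o,I \right)} = 7 + o$ ($y{\left(o,I \right)} = o + 7 = 7 + o$)
$n = 0$ ($n = 3 \cdot 0 \left(-3 + 0\right) = 3 \cdot 0 \left(-3\right) = 3 \cdot 0 = 0$)
$-406 + y{\left(9,22 \right)} n = -406 + \left(7 + 9\right) 0 = -406 + 16 \cdot 0 = -406 + 0 = -406$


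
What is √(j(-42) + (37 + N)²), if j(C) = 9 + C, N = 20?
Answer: 4*√201 ≈ 56.710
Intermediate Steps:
√(j(-42) + (37 + N)²) = √((9 - 42) + (37 + 20)²) = √(-33 + 57²) = √(-33 + 3249) = √3216 = 4*√201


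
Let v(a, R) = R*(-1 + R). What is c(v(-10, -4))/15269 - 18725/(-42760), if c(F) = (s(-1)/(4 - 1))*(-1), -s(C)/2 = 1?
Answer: 171564319/391741464 ≈ 0.43795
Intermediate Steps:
s(C) = -2 (s(C) = -2*1 = -2)
c(F) = ⅔ (c(F) = -2/(4 - 1)*(-1) = -2/3*(-1) = -2*⅓*(-1) = -⅔*(-1) = ⅔)
c(v(-10, -4))/15269 - 18725/(-42760) = (⅔)/15269 - 18725/(-42760) = (⅔)*(1/15269) - 18725*(-1/42760) = 2/45807 + 3745/8552 = 171564319/391741464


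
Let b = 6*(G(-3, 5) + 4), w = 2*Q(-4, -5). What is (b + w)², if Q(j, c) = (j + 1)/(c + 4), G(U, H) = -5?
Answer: 0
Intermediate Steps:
Q(j, c) = (1 + j)/(4 + c)
w = 6 (w = 2*((1 - 4)/(4 - 5)) = 2*(-3/(-1)) = 2*(-1*(-3)) = 2*3 = 6)
b = -6 (b = 6*(-5 + 4) = 6*(-1) = -6)
(b + w)² = (-6 + 6)² = 0² = 0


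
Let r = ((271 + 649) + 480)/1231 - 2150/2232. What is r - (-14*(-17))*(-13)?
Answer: 4250763899/1373796 ≈ 3094.2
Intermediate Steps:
r = 239075/1373796 (r = (920 + 480)*(1/1231) - 2150*1/2232 = 1400*(1/1231) - 1075/1116 = 1400/1231 - 1075/1116 = 239075/1373796 ≈ 0.17403)
r - (-14*(-17))*(-13) = 239075/1373796 - (-14*(-17))*(-13) = 239075/1373796 - 238*(-13) = 239075/1373796 - 1*(-3094) = 239075/1373796 + 3094 = 4250763899/1373796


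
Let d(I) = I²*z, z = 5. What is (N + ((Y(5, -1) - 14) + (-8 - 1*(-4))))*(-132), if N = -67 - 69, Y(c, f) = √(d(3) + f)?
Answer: 20328 - 264*√11 ≈ 19452.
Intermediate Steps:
d(I) = 5*I² (d(I) = I²*5 = 5*I²)
Y(c, f) = √(45 + f) (Y(c, f) = √(5*3² + f) = √(5*9 + f) = √(45 + f))
N = -136
(N + ((Y(5, -1) - 14) + (-8 - 1*(-4))))*(-132) = (-136 + ((√(45 - 1) - 14) + (-8 - 1*(-4))))*(-132) = (-136 + ((√44 - 14) + (-8 + 4)))*(-132) = (-136 + ((2*√11 - 14) - 4))*(-132) = (-136 + ((-14 + 2*√11) - 4))*(-132) = (-136 + (-18 + 2*√11))*(-132) = (-154 + 2*√11)*(-132) = 20328 - 264*√11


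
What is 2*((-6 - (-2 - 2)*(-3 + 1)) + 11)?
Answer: -6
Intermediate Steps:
2*((-6 - (-2 - 2)*(-3 + 1)) + 11) = 2*((-6 - (-4)*(-2)) + 11) = 2*((-6 - 1*8) + 11) = 2*((-6 - 8) + 11) = 2*(-14 + 11) = 2*(-3) = -6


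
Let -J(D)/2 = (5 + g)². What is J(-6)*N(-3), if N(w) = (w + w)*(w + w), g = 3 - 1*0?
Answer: -4608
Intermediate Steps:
g = 3 (g = 3 + 0 = 3)
J(D) = -128 (J(D) = -2*(5 + 3)² = -2*8² = -2*64 = -128)
N(w) = 4*w² (N(w) = (2*w)*(2*w) = 4*w²)
J(-6)*N(-3) = -512*(-3)² = -512*9 = -128*36 = -4608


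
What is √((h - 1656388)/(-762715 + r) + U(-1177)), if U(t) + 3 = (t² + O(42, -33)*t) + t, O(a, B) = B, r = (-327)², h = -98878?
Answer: √152991377707449779/327893 ≈ 1192.9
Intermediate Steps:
r = 106929
U(t) = -3 + t² - 32*t (U(t) = -3 + ((t² - 33*t) + t) = -3 + (t² - 32*t) = -3 + t² - 32*t)
√((h - 1656388)/(-762715 + r) + U(-1177)) = √((-98878 - 1656388)/(-762715 + 106929) + (-3 + (-1177)² - 32*(-1177))) = √(-1755266/(-655786) + (-3 + 1385329 + 37664)) = √(-1755266*(-1/655786) + 1422990) = √(877633/327893 + 1422990) = √(466589337703/327893) = √152991377707449779/327893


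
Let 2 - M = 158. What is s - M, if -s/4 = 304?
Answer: -1060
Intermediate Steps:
s = -1216 (s = -4*304 = -1216)
M = -156 (M = 2 - 1*158 = 2 - 158 = -156)
s - M = -1216 - 1*(-156) = -1216 + 156 = -1060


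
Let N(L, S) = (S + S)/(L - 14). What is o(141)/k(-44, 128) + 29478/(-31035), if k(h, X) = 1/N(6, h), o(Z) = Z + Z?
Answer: 32080364/10345 ≈ 3101.1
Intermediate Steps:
N(L, S) = 2*S/(-14 + L) (N(L, S) = (2*S)/(-14 + L) = 2*S/(-14 + L))
o(Z) = 2*Z
k(h, X) = -4/h (k(h, X) = 1/(2*h/(-14 + 6)) = 1/(2*h/(-8)) = 1/(2*h*(-⅛)) = 1/(-h/4) = -4/h)
o(141)/k(-44, 128) + 29478/(-31035) = (2*141)/((-4/(-44))) + 29478/(-31035) = 282/((-4*(-1/44))) + 29478*(-1/31035) = 282/(1/11) - 9826/10345 = 282*11 - 9826/10345 = 3102 - 9826/10345 = 32080364/10345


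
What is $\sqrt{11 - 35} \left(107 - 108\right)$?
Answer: $- 2 i \sqrt{6} \approx - 4.899 i$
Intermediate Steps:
$\sqrt{11 - 35} \left(107 - 108\right) = \sqrt{-24} \left(-1\right) = 2 i \sqrt{6} \left(-1\right) = - 2 i \sqrt{6}$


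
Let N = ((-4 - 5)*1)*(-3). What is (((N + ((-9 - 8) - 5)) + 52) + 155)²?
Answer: 44944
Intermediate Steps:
N = 27 (N = -9*1*(-3) = -9*(-3) = 27)
(((N + ((-9 - 8) - 5)) + 52) + 155)² = (((27 + ((-9 - 8) - 5)) + 52) + 155)² = (((27 + (-17 - 5)) + 52) + 155)² = (((27 - 22) + 52) + 155)² = ((5 + 52) + 155)² = (57 + 155)² = 212² = 44944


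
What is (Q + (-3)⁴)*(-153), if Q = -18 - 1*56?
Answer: -1071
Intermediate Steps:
Q = -74 (Q = -18 - 56 = -74)
(Q + (-3)⁴)*(-153) = (-74 + (-3)⁴)*(-153) = (-74 + 81)*(-153) = 7*(-153) = -1071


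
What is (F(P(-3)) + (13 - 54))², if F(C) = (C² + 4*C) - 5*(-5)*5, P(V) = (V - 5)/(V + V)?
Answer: 672400/81 ≈ 8301.2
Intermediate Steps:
P(V) = (-5 + V)/(2*V) (P(V) = (-5 + V)/((2*V)) = (-5 + V)*(1/(2*V)) = (-5 + V)/(2*V))
F(C) = 125 + C² + 4*C (F(C) = (C² + 4*C) + 25*5 = (C² + 4*C) + 125 = 125 + C² + 4*C)
(F(P(-3)) + (13 - 54))² = ((125 + ((½)*(-5 - 3)/(-3))² + 4*((½)*(-5 - 3)/(-3))) + (13 - 54))² = ((125 + ((½)*(-⅓)*(-8))² + 4*((½)*(-⅓)*(-8))) - 41)² = ((125 + (4/3)² + 4*(4/3)) - 41)² = ((125 + 16/9 + 16/3) - 41)² = (1189/9 - 41)² = (820/9)² = 672400/81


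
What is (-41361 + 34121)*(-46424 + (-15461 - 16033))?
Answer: 564126320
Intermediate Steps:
(-41361 + 34121)*(-46424 + (-15461 - 16033)) = -7240*(-46424 - 31494) = -7240*(-77918) = 564126320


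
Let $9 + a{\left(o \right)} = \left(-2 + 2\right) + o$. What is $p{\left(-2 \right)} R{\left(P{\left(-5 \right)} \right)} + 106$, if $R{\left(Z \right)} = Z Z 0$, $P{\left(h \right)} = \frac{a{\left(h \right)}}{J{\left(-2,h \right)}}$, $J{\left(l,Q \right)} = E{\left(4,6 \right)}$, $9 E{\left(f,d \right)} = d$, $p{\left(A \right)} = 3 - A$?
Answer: $106$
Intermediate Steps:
$E{\left(f,d \right)} = \frac{d}{9}$
$a{\left(o \right)} = -9 + o$ ($a{\left(o \right)} = -9 + \left(\left(-2 + 2\right) + o\right) = -9 + \left(0 + o\right) = -9 + o$)
$J{\left(l,Q \right)} = \frac{2}{3}$ ($J{\left(l,Q \right)} = \frac{1}{9} \cdot 6 = \frac{2}{3}$)
$P{\left(h \right)} = - \frac{27}{2} + \frac{3 h}{2}$ ($P{\left(h \right)} = \frac{-9 + h}{\frac{2}{3}} = \left(-9 + h\right) \frac{3}{2} = - \frac{27}{2} + \frac{3 h}{2}$)
$R{\left(Z \right)} = 0$ ($R{\left(Z \right)} = Z^{2} \cdot 0 = 0$)
$p{\left(-2 \right)} R{\left(P{\left(-5 \right)} \right)} + 106 = \left(3 - -2\right) 0 + 106 = \left(3 + 2\right) 0 + 106 = 5 \cdot 0 + 106 = 0 + 106 = 106$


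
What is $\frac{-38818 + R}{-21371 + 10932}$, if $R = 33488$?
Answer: $\frac{410}{803} \approx 0.51058$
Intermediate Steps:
$\frac{-38818 + R}{-21371 + 10932} = \frac{-38818 + 33488}{-21371 + 10932} = - \frac{5330}{-10439} = \left(-5330\right) \left(- \frac{1}{10439}\right) = \frac{410}{803}$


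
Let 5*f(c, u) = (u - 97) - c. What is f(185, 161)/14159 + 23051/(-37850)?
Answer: -327295079/535918150 ≈ -0.61072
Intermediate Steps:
f(c, u) = -97/5 - c/5 + u/5 (f(c, u) = ((u - 97) - c)/5 = ((-97 + u) - c)/5 = (-97 + u - c)/5 = -97/5 - c/5 + u/5)
f(185, 161)/14159 + 23051/(-37850) = (-97/5 - ⅕*185 + (⅕)*161)/14159 + 23051/(-37850) = (-97/5 - 37 + 161/5)*(1/14159) + 23051*(-1/37850) = -121/5*1/14159 - 23051/37850 = -121/70795 - 23051/37850 = -327295079/535918150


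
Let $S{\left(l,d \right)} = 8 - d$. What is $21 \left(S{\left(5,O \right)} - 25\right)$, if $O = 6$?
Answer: $-483$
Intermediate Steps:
$21 \left(S{\left(5,O \right)} - 25\right) = 21 \left(\left(8 - 6\right) - 25\right) = 21 \left(2 - 25\right) = 21 \left(-23\right) = -483$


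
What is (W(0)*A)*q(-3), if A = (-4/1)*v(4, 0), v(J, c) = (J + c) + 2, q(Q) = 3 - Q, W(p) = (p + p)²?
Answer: 0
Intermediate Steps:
W(p) = 4*p² (W(p) = (2*p)² = 4*p²)
v(J, c) = 2 + J + c
A = -24 (A = (-4/1)*(2 + 4 + 0) = -4*1*6 = -4*6 = -24)
(W(0)*A)*q(-3) = ((4*0²)*(-24))*(3 - 1*(-3)) = ((4*0)*(-24))*(3 + 3) = (0*(-24))*6 = 0*6 = 0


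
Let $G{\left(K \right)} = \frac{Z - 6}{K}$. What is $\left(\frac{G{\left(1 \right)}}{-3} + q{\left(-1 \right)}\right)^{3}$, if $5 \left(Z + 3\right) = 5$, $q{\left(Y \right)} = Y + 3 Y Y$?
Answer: $\frac{2744}{27} \approx 101.63$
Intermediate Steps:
$q{\left(Y \right)} = Y + 3 Y^{2}$
$Z = -2$ ($Z = -3 + \frac{1}{5} \cdot 5 = -3 + 1 = -2$)
$G{\left(K \right)} = - \frac{8}{K}$ ($G{\left(K \right)} = \frac{-2 - 6}{K} = - \frac{8}{K}$)
$\left(\frac{G{\left(1 \right)}}{-3} + q{\left(-1 \right)}\right)^{3} = \left(\frac{\left(-8\right) 1^{-1}}{-3} - \left(1 + 3 \left(-1\right)\right)\right)^{3} = \left(\left(-8\right) 1 \left(- \frac{1}{3}\right) - \left(1 - 3\right)\right)^{3} = \left(\left(-8\right) \left(- \frac{1}{3}\right) - -2\right)^{3} = \left(\frac{8}{3} + 2\right)^{3} = \left(\frac{14}{3}\right)^{3} = \frac{2744}{27}$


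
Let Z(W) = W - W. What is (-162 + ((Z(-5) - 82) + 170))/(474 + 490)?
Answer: -37/482 ≈ -0.076764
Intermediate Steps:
Z(W) = 0
(-162 + ((Z(-5) - 82) + 170))/(474 + 490) = (-162 + ((0 - 82) + 170))/(474 + 490) = (-162 + (-82 + 170))/964 = (-162 + 88)*(1/964) = -74*1/964 = -37/482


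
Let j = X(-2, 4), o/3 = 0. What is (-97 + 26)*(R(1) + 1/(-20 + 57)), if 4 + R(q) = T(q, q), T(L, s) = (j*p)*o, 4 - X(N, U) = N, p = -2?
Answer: 10437/37 ≈ 282.08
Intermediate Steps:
X(N, U) = 4 - N
o = 0 (o = 3*0 = 0)
j = 6 (j = 4 - 1*(-2) = 4 + 2 = 6)
T(L, s) = 0 (T(L, s) = (6*(-2))*0 = -12*0 = 0)
R(q) = -4 (R(q) = -4 + 0 = -4)
(-97 + 26)*(R(1) + 1/(-20 + 57)) = (-97 + 26)*(-4 + 1/(-20 + 57)) = -71*(-4 + 1/37) = -71*(-147/37) = 10437/37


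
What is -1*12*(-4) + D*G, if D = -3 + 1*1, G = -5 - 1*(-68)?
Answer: -78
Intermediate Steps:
G = 63 (G = -5 + 68 = 63)
D = -2 (D = -3 + 1 = -2)
-1*12*(-4) + D*G = -1*12*(-4) - 2*63 = -12*(-4) - 126 = 48 - 126 = -78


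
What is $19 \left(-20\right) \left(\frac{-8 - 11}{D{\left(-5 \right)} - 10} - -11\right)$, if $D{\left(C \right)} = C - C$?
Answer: $-4902$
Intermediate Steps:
$D{\left(C \right)} = 0$
$19 \left(-20\right) \left(\frac{-8 - 11}{D{\left(-5 \right)} - 10} - -11\right) = 19 \left(-20\right) \left(\frac{-8 - 11}{0 - 10} - -11\right) = - 380 \left(- \frac{19}{-10} + 11\right) = - 380 \left(\left(-19\right) \left(- \frac{1}{10}\right) + 11\right) = - 380 \left(\frac{19}{10} + 11\right) = \left(-380\right) \frac{129}{10} = -4902$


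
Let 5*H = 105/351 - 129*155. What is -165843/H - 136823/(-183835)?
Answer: 3631082702833/86011984460 ≈ 42.216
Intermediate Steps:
H = -467876/117 (H = (105/351 - 129*155)/5 = (105*(1/351) - 19995)/5 = (35/117 - 19995)/5 = (1/5)*(-2339380/117) = -467876/117 ≈ -3998.9)
-165843/H - 136823/(-183835) = -165843/(-467876/117) - 136823/(-183835) = -165843*(-117/467876) - 136823*(-1/183835) = 19403631/467876 + 136823/183835 = 3631082702833/86011984460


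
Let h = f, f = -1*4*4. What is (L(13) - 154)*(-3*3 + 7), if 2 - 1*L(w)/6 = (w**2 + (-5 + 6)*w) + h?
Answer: 2276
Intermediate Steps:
f = -16 (f = -4*4 = -16)
h = -16
L(w) = 108 - 6*w - 6*w**2 (L(w) = 12 - 6*((w**2 + (-5 + 6)*w) - 16) = 12 - 6*((w**2 + 1*w) - 16) = 12 - 6*((w**2 + w) - 16) = 12 - 6*((w + w**2) - 16) = 12 - 6*(-16 + w + w**2) = 12 + (96 - 6*w - 6*w**2) = 108 - 6*w - 6*w**2)
(L(13) - 154)*(-3*3 + 7) = ((108 - 6*13 - 6*13**2) - 154)*(-3*3 + 7) = ((108 - 78 - 6*169) - 154)*(-9 + 7) = ((108 - 78 - 1014) - 154)*(-2) = (-984 - 154)*(-2) = -1138*(-2) = 2276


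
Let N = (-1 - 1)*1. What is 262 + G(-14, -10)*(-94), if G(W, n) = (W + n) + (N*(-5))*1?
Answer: 1578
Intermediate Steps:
N = -2 (N = -2*1 = -2)
G(W, n) = 10 + W + n (G(W, n) = (W + n) - 2*(-5)*1 = (W + n) + 10*1 = (W + n) + 10 = 10 + W + n)
262 + G(-14, -10)*(-94) = 262 + (10 - 14 - 10)*(-94) = 262 - 14*(-94) = 262 + 1316 = 1578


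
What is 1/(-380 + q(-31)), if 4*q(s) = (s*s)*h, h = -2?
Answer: -2/1721 ≈ -0.0011621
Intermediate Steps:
q(s) = -s**2/2 (q(s) = ((s*s)*(-2))/4 = (s**2*(-2))/4 = (-2*s**2)/4 = -s**2/2)
1/(-380 + q(-31)) = 1/(-380 - 1/2*(-31)**2) = 1/(-380 - 1/2*961) = 1/(-380 - 961/2) = 1/(-1721/2) = -2/1721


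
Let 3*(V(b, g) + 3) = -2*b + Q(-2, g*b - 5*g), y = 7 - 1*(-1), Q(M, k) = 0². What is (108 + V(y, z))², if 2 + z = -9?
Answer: 89401/9 ≈ 9933.4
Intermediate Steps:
z = -11 (z = -2 - 9 = -11)
Q(M, k) = 0
y = 8 (y = 7 + 1 = 8)
V(b, g) = -3 - 2*b/3 (V(b, g) = -3 + (-2*b + 0)/3 = -3 + (-2*b)/3 = -3 - 2*b/3)
(108 + V(y, z))² = (108 + (-3 - ⅔*8))² = (108 + (-3 - 16/3))² = (108 - 25/3)² = (299/3)² = 89401/9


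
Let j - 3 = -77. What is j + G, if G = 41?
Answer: -33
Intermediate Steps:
j = -74 (j = 3 - 77 = -74)
j + G = -74 + 41 = -33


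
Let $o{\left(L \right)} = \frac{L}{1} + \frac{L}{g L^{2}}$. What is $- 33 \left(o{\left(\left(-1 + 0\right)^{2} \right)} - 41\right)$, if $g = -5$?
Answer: $\frac{6633}{5} \approx 1326.6$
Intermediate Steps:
$o{\left(L \right)} = L - \frac{1}{5 L}$ ($o{\left(L \right)} = \frac{L}{1} + \frac{L}{\left(-5\right) L^{2}} = L 1 + L \left(- \frac{1}{5 L^{2}}\right) = L - \frac{1}{5 L}$)
$- 33 \left(o{\left(\left(-1 + 0\right)^{2} \right)} - 41\right) = - 33 \left(\left(\left(-1 + 0\right)^{2} - \frac{1}{5 \left(-1 + 0\right)^{2}}\right) - 41\right) = - 33 \left(\left(\left(-1\right)^{2} - \frac{1}{5 \left(-1\right)^{2}}\right) - 41\right) = - 33 \left(\left(1 - \frac{1}{5 \cdot 1}\right) - 41\right) = - 33 \left(\left(1 - \frac{1}{5}\right) - 41\right) = - 33 \left(\frac{4}{5} - 41\right) = \left(-33\right) \left(- \frac{201}{5}\right) = \frac{6633}{5}$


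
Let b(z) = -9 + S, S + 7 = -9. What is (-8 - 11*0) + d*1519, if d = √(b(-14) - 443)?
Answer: -8 + 9114*I*√13 ≈ -8.0 + 32861.0*I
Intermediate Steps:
S = -16 (S = -7 - 9 = -16)
b(z) = -25 (b(z) = -9 - 16 = -25)
d = 6*I*√13 (d = √(-25 - 443) = √(-468) = 6*I*√13 ≈ 21.633*I)
(-8 - 11*0) + d*1519 = (-8 - 11*0) + (6*I*√13)*1519 = (-8 + 0) + 9114*I*√13 = -8 + 9114*I*√13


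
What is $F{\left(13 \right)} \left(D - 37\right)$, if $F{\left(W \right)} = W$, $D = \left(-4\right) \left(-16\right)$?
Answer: $351$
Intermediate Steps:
$D = 64$
$F{\left(13 \right)} \left(D - 37\right) = 13 \left(64 - 37\right) = 13 \cdot 27 = 351$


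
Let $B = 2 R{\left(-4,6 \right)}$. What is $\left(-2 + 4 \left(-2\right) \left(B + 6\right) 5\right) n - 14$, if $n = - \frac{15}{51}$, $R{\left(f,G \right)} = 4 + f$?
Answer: $\frac{972}{17} \approx 57.176$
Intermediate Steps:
$n = - \frac{5}{17}$ ($n = \left(-15\right) \frac{1}{51} = - \frac{5}{17} \approx -0.29412$)
$B = 0$ ($B = 2 \left(4 - 4\right) = 2 \cdot 0 = 0$)
$\left(-2 + 4 \left(-2\right) \left(B + 6\right) 5\right) n - 14 = \left(-2 + 4 \left(-2\right) \left(0 + 6\right) 5\right) \left(- \frac{5}{17}\right) - 14 = \left(-2 + \left(-8\right) 6 \cdot 5\right) \left(- \frac{5}{17}\right) - 14 = \left(-2 - 240\right) \left(- \frac{5}{17}\right) - 14 = \left(-242\right) \left(- \frac{5}{17}\right) - 14 = \frac{1210}{17} - 14 = \frac{972}{17}$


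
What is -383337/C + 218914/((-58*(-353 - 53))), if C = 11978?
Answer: -800583473/35257243 ≈ -22.707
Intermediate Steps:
-383337/C + 218914/((-58*(-353 - 53))) = -383337/11978 + 218914/((-58*(-353 - 53))) = -383337*1/11978 + 218914/((-58*(-406))) = -383337/11978 + 218914/23548 = -383337/11978 + 218914*(1/23548) = -383337/11978 + 109457/11774 = -800583473/35257243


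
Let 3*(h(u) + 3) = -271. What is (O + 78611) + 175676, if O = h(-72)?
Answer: 762581/3 ≈ 2.5419e+5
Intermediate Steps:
h(u) = -280/3 (h(u) = -3 + (1/3)*(-271) = -3 - 271/3 = -280/3)
O = -280/3 ≈ -93.333
(O + 78611) + 175676 = (-280/3 + 78611) + 175676 = 235553/3 + 175676 = 762581/3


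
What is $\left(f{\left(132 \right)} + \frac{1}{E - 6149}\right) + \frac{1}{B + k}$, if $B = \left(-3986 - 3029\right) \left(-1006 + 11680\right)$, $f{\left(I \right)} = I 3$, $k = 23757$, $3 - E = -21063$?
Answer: $\frac{63167802683576}{159514626243} \approx 396.0$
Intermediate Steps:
$E = 21066$ ($E = 3 - -21063 = 3 + 21063 = 21066$)
$f{\left(I \right)} = 3 I$
$B = -74878110$ ($B = \left(-7015\right) 10674 = -74878110$)
$\left(f{\left(132 \right)} + \frac{1}{E - 6149}\right) + \frac{1}{B + k} = \left(3 \cdot 132 + \frac{1}{21066 - 6149}\right) + \frac{1}{-74878110 + 23757} = \left(396 + \frac{1}{14917}\right) + \frac{1}{-74854353} = \left(396 + \frac{1}{14917}\right) - \frac{1}{74854353} = \frac{5907133}{14917} - \frac{1}{74854353} = \frac{63167802683576}{159514626243}$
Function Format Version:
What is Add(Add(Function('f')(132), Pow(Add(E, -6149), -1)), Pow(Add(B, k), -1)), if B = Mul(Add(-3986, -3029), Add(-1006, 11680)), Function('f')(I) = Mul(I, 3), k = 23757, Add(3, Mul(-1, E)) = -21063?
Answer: Rational(63167802683576, 159514626243) ≈ 396.00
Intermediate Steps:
E = 21066 (E = Add(3, Mul(-1, -21063)) = Add(3, 21063) = 21066)
Function('f')(I) = Mul(3, I)
B = -74878110 (B = Mul(-7015, 10674) = -74878110)
Add(Add(Function('f')(132), Pow(Add(E, -6149), -1)), Pow(Add(B, k), -1)) = Add(Add(Mul(3, 132), Pow(Add(21066, -6149), -1)), Pow(Add(-74878110, 23757), -1)) = Add(Add(396, Pow(14917, -1)), Pow(-74854353, -1)) = Add(Add(396, Rational(1, 14917)), Rational(-1, 74854353)) = Add(Rational(5907133, 14917), Rational(-1, 74854353)) = Rational(63167802683576, 159514626243)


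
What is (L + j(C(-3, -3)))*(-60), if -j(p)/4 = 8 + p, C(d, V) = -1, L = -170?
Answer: 11880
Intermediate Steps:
j(p) = -32 - 4*p (j(p) = -4*(8 + p) = -32 - 4*p)
(L + j(C(-3, -3)))*(-60) = (-170 + (-32 - 4*(-1)))*(-60) = (-170 + (-32 + 4))*(-60) = (-170 - 28)*(-60) = -198*(-60) = 11880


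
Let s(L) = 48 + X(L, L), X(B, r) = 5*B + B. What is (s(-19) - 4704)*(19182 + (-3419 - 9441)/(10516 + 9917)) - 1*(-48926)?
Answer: -622840149154/6811 ≈ -9.1446e+7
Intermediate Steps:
X(B, r) = 6*B
s(L) = 48 + 6*L
(s(-19) - 4704)*(19182 + (-3419 - 9441)/(10516 + 9917)) - 1*(-48926) = ((48 + 6*(-19)) - 4704)*(19182 + (-3419 - 9441)/(10516 + 9917)) - 1*(-48926) = ((48 - 114) - 4704)*(19182 - 12860/20433) + 48926 = (-66 - 4704)*(19182 - 12860*1/20433) + 48926 = -4770*(19182 - 12860/20433) + 48926 = -4770*391932946/20433 + 48926 = -623173384140/6811 + 48926 = -622840149154/6811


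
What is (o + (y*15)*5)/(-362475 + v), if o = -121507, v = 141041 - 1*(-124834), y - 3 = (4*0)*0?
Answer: 8663/6900 ≈ 1.2555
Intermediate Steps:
y = 3 (y = 3 + (4*0)*0 = 3 + 0*0 = 3 + 0 = 3)
v = 265875 (v = 141041 + 124834 = 265875)
(o + (y*15)*5)/(-362475 + v) = (-121507 + (3*15)*5)/(-362475 + 265875) = (-121507 + 45*5)/(-96600) = (-121507 + 225)*(-1/96600) = -121282*(-1/96600) = 8663/6900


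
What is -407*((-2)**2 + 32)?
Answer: -14652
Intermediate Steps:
-407*((-2)**2 + 32) = -407*(4 + 32) = -407*36 = -14652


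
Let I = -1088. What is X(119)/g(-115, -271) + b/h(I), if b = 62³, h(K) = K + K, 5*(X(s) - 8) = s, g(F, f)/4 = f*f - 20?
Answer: -10936414243/99852560 ≈ -109.53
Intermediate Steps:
g(F, f) = -80 + 4*f² (g(F, f) = 4*(f*f - 20) = 4*(f² - 20) = 4*(-20 + f²) = -80 + 4*f²)
X(s) = 8 + s/5
h(K) = 2*K
b = 238328
X(119)/g(-115, -271) + b/h(I) = (8 + (⅕)*119)/(-80 + 4*(-271)²) + 238328/((2*(-1088))) = (8 + 119/5)/(-80 + 4*73441) + 238328/(-2176) = 159/(5*(-80 + 293764)) + 238328*(-1/2176) = (159/5)/293684 - 29791/272 = (159/5)*(1/293684) - 29791/272 = 159/1468420 - 29791/272 = -10936414243/99852560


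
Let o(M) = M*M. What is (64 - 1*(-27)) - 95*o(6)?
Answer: -3329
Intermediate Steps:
o(M) = M**2
(64 - 1*(-27)) - 95*o(6) = (64 - 1*(-27)) - 95*6**2 = (64 + 27) - 95*36 = 91 - 3420 = -3329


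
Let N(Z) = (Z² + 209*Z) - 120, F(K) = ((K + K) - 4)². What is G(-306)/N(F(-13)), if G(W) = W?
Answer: -51/166330 ≈ -0.00030662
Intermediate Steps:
F(K) = (-4 + 2*K)² (F(K) = (2*K - 4)² = (-4 + 2*K)²)
N(Z) = -120 + Z² + 209*Z
G(-306)/N(F(-13)) = -306/(-120 + (4*(-2 - 13)²)² + 209*(4*(-2 - 13)²)) = -306/(-120 + (4*(-15)²)² + 209*(4*(-15)²)) = -306/(-120 + (4*225)² + 209*(4*225)) = -306/(-120 + 900² + 209*900) = -306/(-120 + 810000 + 188100) = -306/997980 = -306*1/997980 = -51/166330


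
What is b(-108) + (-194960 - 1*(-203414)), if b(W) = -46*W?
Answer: 13422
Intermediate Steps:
b(-108) + (-194960 - 1*(-203414)) = -46*(-108) + (-194960 - 1*(-203414)) = 4968 + (-194960 + 203414) = 4968 + 8454 = 13422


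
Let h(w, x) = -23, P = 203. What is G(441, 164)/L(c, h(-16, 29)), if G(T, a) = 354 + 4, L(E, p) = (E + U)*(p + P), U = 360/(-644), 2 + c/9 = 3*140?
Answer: 28819/54503280 ≈ 0.00052876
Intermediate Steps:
c = 3762 (c = -18 + 9*(3*140) = -18 + 9*420 = -18 + 3780 = 3762)
U = -90/161 (U = 360*(-1/644) = -90/161 ≈ -0.55901)
L(E, p) = (203 + p)*(-90/161 + E) (L(E, p) = (E - 90/161)*(p + 203) = (-90/161 + E)*(203 + p) = (203 + p)*(-90/161 + E))
G(T, a) = 358
G(441, 164)/L(c, h(-16, 29)) = 358/(-2610/23 + 203*3762 - 90/161*(-23) + 3762*(-23)) = 358/(-2610/23 + 763686 + 90/7 - 86526) = 358/(109006560/161) = 358*(161/109006560) = 28819/54503280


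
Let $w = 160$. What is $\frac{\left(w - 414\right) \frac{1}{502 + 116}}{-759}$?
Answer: $\frac{127}{234531} \approx 0.00054151$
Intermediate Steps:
$\frac{\left(w - 414\right) \frac{1}{502 + 116}}{-759} = \frac{\left(160 - 414\right) \frac{1}{502 + 116}}{-759} = - \frac{254}{618} \left(- \frac{1}{759}\right) = \left(-254\right) \frac{1}{618} \left(- \frac{1}{759}\right) = \left(- \frac{127}{309}\right) \left(- \frac{1}{759}\right) = \frac{127}{234531}$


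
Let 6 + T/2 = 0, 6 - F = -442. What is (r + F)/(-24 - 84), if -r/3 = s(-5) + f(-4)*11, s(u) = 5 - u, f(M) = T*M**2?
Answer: -3377/54 ≈ -62.537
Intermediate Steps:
F = 448 (F = 6 - 1*(-442) = 6 + 442 = 448)
T = -12 (T = -12 + 2*0 = -12 + 0 = -12)
f(M) = -12*M**2
r = 6306 (r = -3*((5 - 1*(-5)) - 12*(-4)**2*11) = -3*((5 + 5) - 12*16*11) = -3*(10 - 192*11) = -3*(10 - 2112) = -3*(-2102) = 6306)
(r + F)/(-24 - 84) = (6306 + 448)/(-24 - 84) = 6754/(-108) = 6754*(-1/108) = -3377/54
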